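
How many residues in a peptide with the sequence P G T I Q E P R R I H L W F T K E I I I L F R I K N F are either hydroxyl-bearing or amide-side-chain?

4

Hydroxyl-bearing: S, T, Y. Amide-side-chain: N, Q.
Hydroxyl-bearing residues here: T3, T15 (2).
Amide-side-chain residues here: Q5, N26 (2).
The two groups share no amino acid, so total = 2 + 2 = 4.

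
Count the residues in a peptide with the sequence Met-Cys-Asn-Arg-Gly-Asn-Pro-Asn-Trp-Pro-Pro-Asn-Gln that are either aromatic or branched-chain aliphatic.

1

Aromatic: F, W, Y. Branched-chain aliphatic: I, L, V.
Aromatic residues here: Trp9 (1).
Branched-chain aliphatic residues here: none (0).
The two groups share no amino acid, so total = 1 + 0 = 1.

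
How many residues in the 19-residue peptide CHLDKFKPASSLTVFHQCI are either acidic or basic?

Acidic: D, E. Basic: H, K, R.
Acidic residues here: D4 (1).
Basic residues here: H2, K5, K7, H16 (4).
The two groups share no amino acid, so total = 1 + 4 = 5.

5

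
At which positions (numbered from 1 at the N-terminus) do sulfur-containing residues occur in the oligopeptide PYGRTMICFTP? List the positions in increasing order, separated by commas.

The sulfur-bearing residues are cysteine (–SH) and methionine (–S–CH₃).
Matching residues: M6, C8.

6, 8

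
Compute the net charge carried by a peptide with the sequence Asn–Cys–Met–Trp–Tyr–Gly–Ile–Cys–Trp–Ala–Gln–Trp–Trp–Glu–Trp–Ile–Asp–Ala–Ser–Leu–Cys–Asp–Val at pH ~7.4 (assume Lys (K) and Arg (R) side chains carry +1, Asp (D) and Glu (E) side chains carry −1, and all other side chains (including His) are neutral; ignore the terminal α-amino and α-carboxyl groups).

Positive (K, R): none → +0.
Negative (D, E): Glu14, Asp17, Asp22 → −3.
Net charge = (+0) + (−3) = −3.

-3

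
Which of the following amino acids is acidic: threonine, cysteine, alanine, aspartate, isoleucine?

aspartate

Only D (aspartate) and E (glutamate) carry a side-chain carboxylic acid.
Of the listed options, only aspartate belongs to this group.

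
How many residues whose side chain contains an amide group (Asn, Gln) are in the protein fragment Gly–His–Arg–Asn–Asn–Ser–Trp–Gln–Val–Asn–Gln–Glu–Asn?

6

Matching residues: Asn4, Asn5, Gln8, Asn10, Gln11, Asn13.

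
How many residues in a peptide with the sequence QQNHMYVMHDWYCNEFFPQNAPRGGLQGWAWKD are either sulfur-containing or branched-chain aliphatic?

5

Sulfur-containing: C, M. Branched-chain aliphatic: I, L, V.
Sulfur-containing residues here: M5, M8, C13 (3).
Branched-chain aliphatic residues here: V7, L26 (2).
The two groups share no amino acid, so total = 3 + 2 = 5.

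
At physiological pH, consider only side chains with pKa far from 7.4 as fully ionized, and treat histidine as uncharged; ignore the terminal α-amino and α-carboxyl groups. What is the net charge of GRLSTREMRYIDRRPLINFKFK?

The side chains ionized at physiological pH are Lys/Arg (+1) and Asp/Glu (−1); with His treated as neutral, nothing else contributes.
Positive (K, R): R2, R6, R9, R13, R14, K20, K22 → +7.
Negative (D, E): E7, D12 → −2.
Net charge = (+7) + (−2) = +5.

+5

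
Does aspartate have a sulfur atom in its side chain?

No

The sulfur-bearing residues are cysteine (–SH) and methionine (–S–CH₃).
Aspartate is not in this group.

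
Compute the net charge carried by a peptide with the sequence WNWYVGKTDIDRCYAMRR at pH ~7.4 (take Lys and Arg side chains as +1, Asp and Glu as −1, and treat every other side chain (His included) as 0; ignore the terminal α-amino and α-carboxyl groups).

+2

Positive (K, R): K7, R12, R17, R18 → +4.
Negative (D, E): D9, D11 → −2.
Net charge = (+4) + (−2) = +2.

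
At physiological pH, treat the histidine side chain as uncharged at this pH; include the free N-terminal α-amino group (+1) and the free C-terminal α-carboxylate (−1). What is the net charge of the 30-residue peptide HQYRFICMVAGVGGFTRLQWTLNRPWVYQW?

+3

The side chains ionized at physiological pH are Lys/Arg (+1) and Asp/Glu (−1); with His treated as neutral, nothing else contributes.
Positive (K, R): R4, R17, R24 → +3.
Negative (D, E): none → −0.
The N-terminus (+1) and C-terminus (−1) cancel.
Net charge = (+3) + (−0) = +3.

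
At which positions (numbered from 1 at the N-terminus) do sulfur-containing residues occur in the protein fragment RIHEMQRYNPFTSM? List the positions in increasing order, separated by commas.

Cysteine (C, thiol) and methionine (M, thioether) are the two sulfur-containing amino acids.
Matching residues: M5, M14.

5, 14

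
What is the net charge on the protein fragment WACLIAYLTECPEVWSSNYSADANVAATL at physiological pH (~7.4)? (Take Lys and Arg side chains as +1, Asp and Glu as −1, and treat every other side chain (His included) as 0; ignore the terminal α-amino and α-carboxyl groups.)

Positive (K, R): none → +0.
Negative (D, E): E10, E13, D22 → −3.
Net charge = (+0) + (−3) = −3.

-3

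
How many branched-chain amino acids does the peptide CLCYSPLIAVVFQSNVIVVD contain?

V, L, and I make up the branched-chain aliphatic group.
Matching residues: L2, L7, I8, V10, V11, V16, I17, V18, V19.

9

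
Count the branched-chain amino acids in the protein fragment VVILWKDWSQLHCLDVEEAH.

7

V, L, and I make up the branched-chain aliphatic group.
Matching residues: V1, V2, I3, L4, L11, L14, V16.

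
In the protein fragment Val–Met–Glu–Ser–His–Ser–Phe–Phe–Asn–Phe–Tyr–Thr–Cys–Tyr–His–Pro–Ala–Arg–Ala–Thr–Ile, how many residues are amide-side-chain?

1

The amide-side-chain residues are Asn (N) and Gln (Q).
Matching residues: Asn9.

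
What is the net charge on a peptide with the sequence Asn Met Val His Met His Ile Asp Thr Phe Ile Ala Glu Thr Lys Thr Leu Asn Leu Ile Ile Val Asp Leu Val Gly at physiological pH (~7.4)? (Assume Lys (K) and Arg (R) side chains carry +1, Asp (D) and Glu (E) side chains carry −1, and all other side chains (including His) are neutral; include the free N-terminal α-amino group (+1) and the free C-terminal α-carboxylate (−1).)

Positive (K, R): Lys15 → +1.
Negative (D, E): Asp8, Glu13, Asp23 → −3.
The N-terminus (+1) and C-terminus (−1) cancel.
Net charge = (+1) + (−3) = −2.

-2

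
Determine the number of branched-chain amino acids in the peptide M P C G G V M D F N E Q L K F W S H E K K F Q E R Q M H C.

2

Valine (V), leucine (L), and isoleucine (I) are the branched-chain amino acids.
Matching residues: V6, L13.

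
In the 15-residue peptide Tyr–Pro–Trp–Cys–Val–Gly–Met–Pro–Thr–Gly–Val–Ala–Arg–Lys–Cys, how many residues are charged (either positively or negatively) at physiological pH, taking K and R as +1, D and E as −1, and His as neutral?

2

Charged side chains at pH ~7.4: K, R (positive); D, E (negative).
Matching residues: Arg13, Lys14.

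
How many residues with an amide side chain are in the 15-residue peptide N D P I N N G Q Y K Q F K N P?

The amide-side-chain residues are Asn (N) and Gln (Q).
Matching residues: N1, N5, N6, Q8, Q11, N14.

6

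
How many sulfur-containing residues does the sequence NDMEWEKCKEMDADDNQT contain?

The sulfur-bearing residues are cysteine (–SH) and methionine (–S–CH₃).
Matching residues: M3, C8, M11.

3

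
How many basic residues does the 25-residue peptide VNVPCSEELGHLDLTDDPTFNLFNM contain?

K, R, and H are the three residues with basic side chains (ε-amine, guanidinium, and imidazole respectively).
Matching residues: H11.

1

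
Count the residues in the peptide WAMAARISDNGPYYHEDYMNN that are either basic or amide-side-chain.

Basic: H, K, R. Amide-side-chain: N, Q.
Basic residues here: R6, H15 (2).
Amide-side-chain residues here: N10, N20, N21 (3).
The two groups share no amino acid, so total = 2 + 3 = 5.

5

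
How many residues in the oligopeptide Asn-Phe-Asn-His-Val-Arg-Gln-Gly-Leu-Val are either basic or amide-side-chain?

Basic: H, K, R. Amide-side-chain: N, Q.
Basic residues here: His4, Arg6 (2).
Amide-side-chain residues here: Asn1, Asn3, Gln7 (3).
The two groups share no amino acid, so total = 2 + 3 = 5.

5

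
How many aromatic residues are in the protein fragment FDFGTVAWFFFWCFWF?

10

The aromatic amino acids are Phe (F, benzyl), Trp (W, indole), and Tyr (Y, phenol).
Matching residues: F1, F3, W8, F9, F10, F11, W12, F14, W15, F16.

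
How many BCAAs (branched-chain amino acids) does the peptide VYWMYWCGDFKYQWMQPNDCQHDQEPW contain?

The BCAAs are Val, Leu, and Ile — aliphatic side chains with a branch point.
Matching residues: V1.

1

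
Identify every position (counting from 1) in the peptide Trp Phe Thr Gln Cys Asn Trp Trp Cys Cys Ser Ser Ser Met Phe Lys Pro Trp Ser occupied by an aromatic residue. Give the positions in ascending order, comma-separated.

1, 2, 7, 8, 15, 18

The aromatic amino acids are Phe (F, benzyl), Trp (W, indole), and Tyr (Y, phenol).
Matching residues: Trp1, Phe2, Trp7, Trp8, Phe15, Trp18.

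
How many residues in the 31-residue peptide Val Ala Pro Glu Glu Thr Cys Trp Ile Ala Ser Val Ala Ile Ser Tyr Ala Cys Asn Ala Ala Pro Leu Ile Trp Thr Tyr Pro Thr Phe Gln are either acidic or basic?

Acidic: D, E. Basic: H, K, R.
Acidic residues here: Glu4, Glu5 (2).
Basic residues here: none (0).
The two groups share no amino acid, so total = 2 + 0 = 2.

2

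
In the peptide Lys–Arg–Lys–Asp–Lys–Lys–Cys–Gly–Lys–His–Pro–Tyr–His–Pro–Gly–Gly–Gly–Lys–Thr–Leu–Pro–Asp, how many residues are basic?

The basic amino acids are Lys (K), Arg (R), and His (H).
Matching residues: Lys1, Arg2, Lys3, Lys5, Lys6, Lys9, His10, His13, Lys18.

9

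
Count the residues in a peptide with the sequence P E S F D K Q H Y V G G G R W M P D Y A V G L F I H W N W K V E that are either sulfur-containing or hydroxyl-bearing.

Sulfur-containing: C, M. Hydroxyl-bearing: S, T, Y.
Sulfur-containing residues here: M16 (1).
Hydroxyl-bearing residues here: S3, Y9, Y19 (3).
The two groups share no amino acid, so total = 1 + 3 = 4.

4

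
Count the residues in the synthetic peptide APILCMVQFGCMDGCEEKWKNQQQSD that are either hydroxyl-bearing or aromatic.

Hydroxyl-bearing: S, T, Y. Aromatic: F, W, Y.
Hydroxyl-bearing residues here: S25 (1).
Aromatic residues here: F9, W19 (2).
(Y belongs to both groups, but none appear in this sequence.) Total = 1 + 2 = 3.

3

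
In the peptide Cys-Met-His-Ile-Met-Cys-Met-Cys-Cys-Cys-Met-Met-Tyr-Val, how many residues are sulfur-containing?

Cysteine (C, thiol) and methionine (M, thioether) are the two sulfur-containing amino acids.
Matching residues: Cys1, Met2, Met5, Cys6, Met7, Cys8, Cys9, Cys10, Met11, Met12.

10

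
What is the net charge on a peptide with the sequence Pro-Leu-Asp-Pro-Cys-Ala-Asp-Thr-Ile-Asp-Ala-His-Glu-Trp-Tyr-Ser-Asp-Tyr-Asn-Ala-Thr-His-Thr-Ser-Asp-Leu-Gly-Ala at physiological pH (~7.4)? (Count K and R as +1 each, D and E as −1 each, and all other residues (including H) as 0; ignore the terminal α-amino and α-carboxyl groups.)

-6

Positive (K, R): none → +0.
Negative (D, E): Asp3, Asp7, Asp10, Glu13, Asp17, Asp25 → −6.
Net charge = (+0) + (−6) = −6.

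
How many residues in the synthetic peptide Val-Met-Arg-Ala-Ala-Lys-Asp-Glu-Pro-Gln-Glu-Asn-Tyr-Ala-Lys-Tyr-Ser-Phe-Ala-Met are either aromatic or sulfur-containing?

5

Aromatic: F, W, Y. Sulfur-containing: C, M.
Aromatic residues here: Tyr13, Tyr16, Phe18 (3).
Sulfur-containing residues here: Met2, Met20 (2).
The two groups share no amino acid, so total = 3 + 2 = 5.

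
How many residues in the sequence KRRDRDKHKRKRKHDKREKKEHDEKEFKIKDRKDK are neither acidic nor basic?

2

Acidic: D, E. Basic: K, R, H. All other residues are neither.
Matching residues: F27, I29.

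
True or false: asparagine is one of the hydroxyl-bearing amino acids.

Serine (S), threonine (T), and tyrosine (Y) each carry a hydroxyl group on the side chain.
Asparagine is not in this group.

False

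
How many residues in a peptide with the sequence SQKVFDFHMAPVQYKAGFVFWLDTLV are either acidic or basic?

5

Acidic: D, E. Basic: H, K, R.
Acidic residues here: D6, D23 (2).
Basic residues here: K3, H8, K15 (3).
The two groups share no amino acid, so total = 2 + 3 = 5.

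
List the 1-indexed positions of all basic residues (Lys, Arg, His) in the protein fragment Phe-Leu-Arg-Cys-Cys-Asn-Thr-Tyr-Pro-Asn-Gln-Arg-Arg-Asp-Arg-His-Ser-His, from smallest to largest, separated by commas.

Matching residues: Arg3, Arg12, Arg13, Arg15, His16, His18.

3, 12, 13, 15, 16, 18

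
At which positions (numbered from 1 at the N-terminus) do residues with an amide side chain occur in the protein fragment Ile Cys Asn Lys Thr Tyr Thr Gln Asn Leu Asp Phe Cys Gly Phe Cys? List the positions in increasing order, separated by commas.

Only N (asparagine) and Q (glutamine) carry a side-chain carboxamide.
Matching residues: Asn3, Gln8, Asn9.

3, 8, 9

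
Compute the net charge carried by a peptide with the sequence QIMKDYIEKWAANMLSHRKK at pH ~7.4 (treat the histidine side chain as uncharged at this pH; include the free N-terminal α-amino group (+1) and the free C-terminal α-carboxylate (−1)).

Near pH 7.4, K and R contribute +1 each, D and E contribute −1 each, and every other side chain (His included, as stated) is uncharged.
Positive (K, R): K4, K9, R18, K19, K20 → +5.
Negative (D, E): D5, E8 → −2.
The N-terminus (+1) and C-terminus (−1) cancel.
Net charge = (+5) + (−2) = +3.

+3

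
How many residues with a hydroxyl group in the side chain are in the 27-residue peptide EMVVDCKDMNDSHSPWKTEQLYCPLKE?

The –OH-bearing residues are Ser, Thr (aliphatic alcohols), and Tyr (phenol).
Matching residues: S12, S14, T18, Y22.

4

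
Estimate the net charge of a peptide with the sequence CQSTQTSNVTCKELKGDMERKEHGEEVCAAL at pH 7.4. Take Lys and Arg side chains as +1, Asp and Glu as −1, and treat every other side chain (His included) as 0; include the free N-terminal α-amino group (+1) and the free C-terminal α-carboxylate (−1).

Positive (K, R): K12, K15, R20, K21 → +4.
Negative (D, E): E13, D17, E19, E22, E25, E26 → −6.
The N-terminus (+1) and C-terminus (−1) cancel.
Net charge = (+4) + (−6) = −2.

-2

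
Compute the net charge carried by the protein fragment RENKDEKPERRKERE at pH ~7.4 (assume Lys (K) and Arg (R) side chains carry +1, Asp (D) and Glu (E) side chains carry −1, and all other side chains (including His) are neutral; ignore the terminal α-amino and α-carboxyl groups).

+1

Positive (K, R): R1, K4, K7, R10, R11, K12, R14 → +7.
Negative (D, E): E2, D5, E6, E9, E13, E15 → −6.
Net charge = (+7) + (−6) = +1.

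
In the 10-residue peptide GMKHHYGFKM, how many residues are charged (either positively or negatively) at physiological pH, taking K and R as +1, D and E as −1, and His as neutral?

2

Charged side chains at pH ~7.4: K, R (positive); D, E (negative).
Matching residues: K3, K9.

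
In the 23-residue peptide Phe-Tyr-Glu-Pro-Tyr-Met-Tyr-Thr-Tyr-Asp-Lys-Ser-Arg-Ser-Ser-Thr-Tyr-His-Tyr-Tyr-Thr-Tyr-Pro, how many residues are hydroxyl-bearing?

14

Serine (S), threonine (T), and tyrosine (Y) each carry a hydroxyl group on the side chain.
Matching residues: Tyr2, Tyr5, Tyr7, Thr8, Tyr9, Ser12, Ser14, Ser15, Thr16, Tyr17, Tyr19, Tyr20, Thr21, Tyr22.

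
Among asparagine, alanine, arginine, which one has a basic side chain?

The basic amino acids are Lys (K), Arg (R), and His (H).
Of the listed options, only arginine belongs to this group.

arginine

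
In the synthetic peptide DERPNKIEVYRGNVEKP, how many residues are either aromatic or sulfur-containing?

1

Aromatic: F, W, Y. Sulfur-containing: C, M.
Aromatic residues here: Y10 (1).
Sulfur-containing residues here: none (0).
The two groups share no amino acid, so total = 1 + 0 = 1.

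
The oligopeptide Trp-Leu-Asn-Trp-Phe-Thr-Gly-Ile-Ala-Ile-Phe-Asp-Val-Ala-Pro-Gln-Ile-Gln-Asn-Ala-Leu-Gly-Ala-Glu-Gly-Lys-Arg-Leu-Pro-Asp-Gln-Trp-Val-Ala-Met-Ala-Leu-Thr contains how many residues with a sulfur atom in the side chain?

1

Cysteine (C, thiol) and methionine (M, thioether) are the two sulfur-containing amino acids.
Matching residues: Met35.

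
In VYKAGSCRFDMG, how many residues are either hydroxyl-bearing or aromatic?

Hydroxyl-bearing: S, T, Y. Aromatic: F, W, Y.
Hydroxyl-bearing residues here: Y2, S6 (2).
Aromatic residues here: Y2, F9 (2).
Y is in both groups, so the 1 Y residue must not be double-counted.
Total = 2 + 2 − 1 = 3.

3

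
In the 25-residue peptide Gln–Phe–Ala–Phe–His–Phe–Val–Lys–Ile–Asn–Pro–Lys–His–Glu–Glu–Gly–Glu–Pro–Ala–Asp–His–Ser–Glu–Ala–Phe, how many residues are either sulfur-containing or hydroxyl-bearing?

1

Sulfur-containing: C, M. Hydroxyl-bearing: S, T, Y.
Sulfur-containing residues here: none (0).
Hydroxyl-bearing residues here: Ser22 (1).
The two groups share no amino acid, so total = 0 + 1 = 1.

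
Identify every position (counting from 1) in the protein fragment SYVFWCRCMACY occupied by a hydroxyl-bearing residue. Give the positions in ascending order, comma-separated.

The –OH-bearing residues are Ser, Thr (aliphatic alcohols), and Tyr (phenol).
Matching residues: S1, Y2, Y12.

1, 2, 12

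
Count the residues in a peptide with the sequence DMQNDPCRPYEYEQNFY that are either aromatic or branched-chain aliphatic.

4

Aromatic: F, W, Y. Branched-chain aliphatic: I, L, V.
Aromatic residues here: Y10, Y12, F16, Y17 (4).
Branched-chain aliphatic residues here: none (0).
The two groups share no amino acid, so total = 4 + 0 = 4.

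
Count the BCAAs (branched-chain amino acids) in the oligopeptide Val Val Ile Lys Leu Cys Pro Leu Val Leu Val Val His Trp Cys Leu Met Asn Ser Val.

The BCAAs are Val, Leu, and Ile — aliphatic side chains with a branch point.
Matching residues: Val1, Val2, Ile3, Leu5, Leu8, Val9, Leu10, Val11, Val12, Leu16, Val20.

11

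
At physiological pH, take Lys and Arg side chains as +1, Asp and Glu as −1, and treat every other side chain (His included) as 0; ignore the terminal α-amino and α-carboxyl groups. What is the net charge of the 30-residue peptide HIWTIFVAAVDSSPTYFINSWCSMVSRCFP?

Positive (K, R): R27 → +1.
Negative (D, E): D11 → −1.
Net charge = (+1) + (−1) = 0.

0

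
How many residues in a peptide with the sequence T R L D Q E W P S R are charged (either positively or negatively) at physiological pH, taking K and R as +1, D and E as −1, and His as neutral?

Charged side chains at pH ~7.4: K, R (positive); D, E (negative).
Matching residues: R2, D4, E6, R10.

4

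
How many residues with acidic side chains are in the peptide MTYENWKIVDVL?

The acidic residues are Asp (D) and Glu (E), whose side chains end in a carboxylate group.
Matching residues: E4, D10.

2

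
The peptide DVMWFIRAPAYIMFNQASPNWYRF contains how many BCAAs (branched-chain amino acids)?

3

The BCAAs are Val, Leu, and Ile — aliphatic side chains with a branch point.
Matching residues: V2, I6, I12.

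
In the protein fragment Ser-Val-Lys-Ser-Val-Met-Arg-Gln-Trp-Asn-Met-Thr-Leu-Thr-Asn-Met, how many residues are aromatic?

Phenylalanine (F), tryptophan (W), and tyrosine (Y) have aromatic ring side chains.
Matching residues: Trp9.

1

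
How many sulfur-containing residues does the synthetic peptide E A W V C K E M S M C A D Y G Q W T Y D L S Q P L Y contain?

4

Only Cys (C) and Met (M) have a sulfur atom in the side chain.
Matching residues: C5, M8, M10, C11.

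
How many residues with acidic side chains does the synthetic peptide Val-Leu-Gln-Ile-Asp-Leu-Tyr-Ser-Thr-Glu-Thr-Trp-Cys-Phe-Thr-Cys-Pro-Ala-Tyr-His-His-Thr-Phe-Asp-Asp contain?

Aspartate (D) and glutamate (E) have carboxylic-acid side chains and are the acidic amino acids.
Matching residues: Asp5, Glu10, Asp24, Asp25.

4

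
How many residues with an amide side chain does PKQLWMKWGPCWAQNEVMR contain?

Asparagine (N) and glutamine (Q) have uncharged amide side chains.
Matching residues: Q3, Q14, N15.

3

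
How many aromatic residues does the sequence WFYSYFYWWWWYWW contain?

13

The aromatic amino acids are Phe (F, benzyl), Trp (W, indole), and Tyr (Y, phenol).
Matching residues: W1, F2, Y3, Y5, F6, Y7, W8, W9, W10, W11, Y12, W13, W14.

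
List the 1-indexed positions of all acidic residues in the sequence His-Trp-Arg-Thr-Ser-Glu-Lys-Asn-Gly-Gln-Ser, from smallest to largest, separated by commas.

The acidic residues are Asp (D) and Glu (E), whose side chains end in a carboxylate group.
Matching residues: Glu6.

6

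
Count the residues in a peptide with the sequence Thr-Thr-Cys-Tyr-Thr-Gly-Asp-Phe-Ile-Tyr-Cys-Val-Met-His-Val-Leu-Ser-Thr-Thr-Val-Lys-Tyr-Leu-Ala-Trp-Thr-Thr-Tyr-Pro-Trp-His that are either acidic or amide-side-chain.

Acidic: D, E. Amide-side-chain: N, Q.
Acidic residues here: Asp7 (1).
Amide-side-chain residues here: none (0).
The two groups share no amino acid, so total = 1 + 0 = 1.

1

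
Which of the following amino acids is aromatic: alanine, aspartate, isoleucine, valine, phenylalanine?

phenylalanine

F, W, and Y each carry an aromatic ring on the side chain.
Of the listed options, only phenylalanine belongs to this group.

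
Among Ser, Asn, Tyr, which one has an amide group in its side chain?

Asn

Asparagine (N) and glutamine (Q) have uncharged amide side chains.
Of the listed options, only Asn belongs to this group.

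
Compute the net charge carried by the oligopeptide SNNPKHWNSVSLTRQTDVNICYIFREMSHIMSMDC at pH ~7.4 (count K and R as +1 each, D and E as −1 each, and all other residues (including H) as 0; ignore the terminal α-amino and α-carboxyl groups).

Positive (K, R): K5, R14, R25 → +3.
Negative (D, E): D17, E26, D34 → −3.
Net charge = (+3) + (−3) = 0.

0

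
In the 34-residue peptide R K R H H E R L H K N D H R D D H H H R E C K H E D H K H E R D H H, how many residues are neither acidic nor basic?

Acidic: D, E. Basic: K, R, H. All other residues are neither.
Matching residues: L8, N11, C22.

3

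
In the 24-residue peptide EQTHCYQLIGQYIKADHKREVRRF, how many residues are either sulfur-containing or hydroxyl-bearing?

4

Sulfur-containing: C, M. Hydroxyl-bearing: S, T, Y.
Sulfur-containing residues here: C5 (1).
Hydroxyl-bearing residues here: T3, Y6, Y12 (3).
The two groups share no amino acid, so total = 1 + 3 = 4.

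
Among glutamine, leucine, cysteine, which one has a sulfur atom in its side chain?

Cysteine (C, thiol) and methionine (M, thioether) are the two sulfur-containing amino acids.
Of the listed options, only cysteine belongs to this group.

cysteine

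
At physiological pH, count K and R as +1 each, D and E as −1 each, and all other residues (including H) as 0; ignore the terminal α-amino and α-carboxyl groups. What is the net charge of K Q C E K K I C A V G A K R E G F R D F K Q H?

+4

Positive (K, R): K1, K5, K6, K13, R14, R18, K21 → +7.
Negative (D, E): E4, E15, D19 → −3.
Net charge = (+7) + (−3) = +4.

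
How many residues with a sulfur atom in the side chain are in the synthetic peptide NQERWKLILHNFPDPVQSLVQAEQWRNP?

0

The sulfur-bearing residues are cysteine (–SH) and methionine (–S–CH₃).
None of the 28 residues belong to this group.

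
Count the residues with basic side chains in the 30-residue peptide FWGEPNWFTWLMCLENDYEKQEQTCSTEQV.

The basic amino acids are Lys (K), Arg (R), and His (H).
Matching residues: K20.

1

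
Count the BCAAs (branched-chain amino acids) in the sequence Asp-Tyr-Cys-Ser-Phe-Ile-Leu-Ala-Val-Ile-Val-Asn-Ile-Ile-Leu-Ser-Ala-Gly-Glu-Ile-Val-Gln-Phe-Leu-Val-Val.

13

Valine (V), leucine (L), and isoleucine (I) are the branched-chain amino acids.
Matching residues: Ile6, Leu7, Val9, Ile10, Val11, Ile13, Ile14, Leu15, Ile20, Val21, Leu24, Val25, Val26.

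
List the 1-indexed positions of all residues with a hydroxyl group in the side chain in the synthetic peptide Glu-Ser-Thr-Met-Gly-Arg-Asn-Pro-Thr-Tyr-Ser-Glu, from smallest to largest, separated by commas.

2, 3, 9, 10, 11

Serine (S), threonine (T), and tyrosine (Y) each carry a hydroxyl group on the side chain.
Matching residues: Ser2, Thr3, Thr9, Tyr10, Ser11.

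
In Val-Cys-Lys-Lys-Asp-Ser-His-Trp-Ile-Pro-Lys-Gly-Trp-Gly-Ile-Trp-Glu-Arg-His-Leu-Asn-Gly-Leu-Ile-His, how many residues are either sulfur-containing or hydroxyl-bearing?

Sulfur-containing: C, M. Hydroxyl-bearing: S, T, Y.
Sulfur-containing residues here: Cys2 (1).
Hydroxyl-bearing residues here: Ser6 (1).
The two groups share no amino acid, so total = 1 + 1 = 2.

2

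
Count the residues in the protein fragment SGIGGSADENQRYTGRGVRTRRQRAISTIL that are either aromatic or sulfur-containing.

1

Aromatic: F, W, Y. Sulfur-containing: C, M.
Aromatic residues here: Y13 (1).
Sulfur-containing residues here: none (0).
The two groups share no amino acid, so total = 1 + 0 = 1.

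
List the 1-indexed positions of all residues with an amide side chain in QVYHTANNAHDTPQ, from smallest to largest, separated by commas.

1, 7, 8, 14

The amide-side-chain residues are Asn (N) and Gln (Q).
Matching residues: Q1, N7, N8, Q14.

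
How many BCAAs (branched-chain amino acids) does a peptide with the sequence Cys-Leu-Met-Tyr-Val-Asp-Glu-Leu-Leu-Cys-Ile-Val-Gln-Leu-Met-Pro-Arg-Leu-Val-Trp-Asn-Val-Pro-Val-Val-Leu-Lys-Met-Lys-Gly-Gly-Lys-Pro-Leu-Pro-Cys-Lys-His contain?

Valine (V), leucine (L), and isoleucine (I) are the branched-chain amino acids.
Matching residues: Leu2, Val5, Leu8, Leu9, Ile11, Val12, Leu14, Leu18, Val19, Val22, Val24, Val25, Leu26, Leu34.

14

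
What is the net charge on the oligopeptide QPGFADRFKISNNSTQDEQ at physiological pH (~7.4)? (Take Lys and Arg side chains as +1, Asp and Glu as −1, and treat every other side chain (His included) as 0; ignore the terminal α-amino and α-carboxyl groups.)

Positive (K, R): R7, K9 → +2.
Negative (D, E): D6, D17, E18 → −3.
Net charge = (+2) + (−3) = −1.

-1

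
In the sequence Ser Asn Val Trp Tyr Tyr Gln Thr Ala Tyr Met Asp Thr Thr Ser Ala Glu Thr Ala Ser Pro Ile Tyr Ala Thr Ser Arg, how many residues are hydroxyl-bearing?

13

Serine (S), threonine (T), and tyrosine (Y) each carry a hydroxyl group on the side chain.
Matching residues: Ser1, Tyr5, Tyr6, Thr8, Tyr10, Thr13, Thr14, Ser15, Thr18, Ser20, Tyr23, Thr25, Ser26.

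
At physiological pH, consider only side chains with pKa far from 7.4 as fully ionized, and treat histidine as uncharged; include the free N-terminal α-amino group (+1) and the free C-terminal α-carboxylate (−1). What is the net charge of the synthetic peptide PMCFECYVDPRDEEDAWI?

At pH ~7.4 the Lys and Arg side chains are protonated (+1), the Asp and Glu side chains are deprotonated (−1), and with His taken as neutral all other side chains carry no charge.
Positive (K, R): R11 → +1.
Negative (D, E): E5, D9, D12, E13, E14, D15 → −6.
The N-terminus (+1) and C-terminus (−1) cancel.
Net charge = (+1) + (−6) = −5.

-5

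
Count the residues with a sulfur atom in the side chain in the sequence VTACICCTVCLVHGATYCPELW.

5

Cysteine (C, thiol) and methionine (M, thioether) are the two sulfur-containing amino acids.
Matching residues: C4, C6, C7, C10, C18.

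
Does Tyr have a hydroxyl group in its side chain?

Yes

The –OH-bearing residues are Ser, Thr (aliphatic alcohols), and Tyr (phenol).
Tyrosine is in this group.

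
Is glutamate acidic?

Only D (aspartate) and E (glutamate) carry a side-chain carboxylic acid.
Glutamate is in this group.

Yes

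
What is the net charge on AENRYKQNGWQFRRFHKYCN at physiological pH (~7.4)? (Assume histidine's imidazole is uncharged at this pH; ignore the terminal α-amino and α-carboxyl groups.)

Near pH 7.4, K and R contribute +1 each, D and E contribute −1 each, and every other side chain (His included, as stated) is uncharged.
Positive (K, R): R4, K6, R13, R14, K17 → +5.
Negative (D, E): E2 → −1.
Net charge = (+5) + (−1) = +4.

+4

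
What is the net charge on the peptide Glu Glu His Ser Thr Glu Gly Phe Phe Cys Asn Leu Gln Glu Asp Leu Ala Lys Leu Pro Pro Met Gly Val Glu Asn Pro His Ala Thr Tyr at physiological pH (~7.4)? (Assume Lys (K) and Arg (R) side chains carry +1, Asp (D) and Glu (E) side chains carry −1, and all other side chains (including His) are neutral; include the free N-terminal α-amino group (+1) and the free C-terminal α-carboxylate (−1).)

Positive (K, R): Lys18 → +1.
Negative (D, E): Glu1, Glu2, Glu6, Glu14, Asp15, Glu25 → −6.
The N-terminus (+1) and C-terminus (−1) cancel.
Net charge = (+1) + (−6) = −5.

-5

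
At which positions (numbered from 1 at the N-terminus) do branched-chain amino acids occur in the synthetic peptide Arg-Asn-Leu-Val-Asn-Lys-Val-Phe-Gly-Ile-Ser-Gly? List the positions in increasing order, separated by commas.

3, 4, 7, 10

The BCAAs are Val, Leu, and Ile — aliphatic side chains with a branch point.
Matching residues: Leu3, Val4, Val7, Ile10.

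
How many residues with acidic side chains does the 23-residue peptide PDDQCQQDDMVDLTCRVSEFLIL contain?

6

Only D (aspartate) and E (glutamate) carry a side-chain carboxylic acid.
Matching residues: D2, D3, D8, D9, D12, E19.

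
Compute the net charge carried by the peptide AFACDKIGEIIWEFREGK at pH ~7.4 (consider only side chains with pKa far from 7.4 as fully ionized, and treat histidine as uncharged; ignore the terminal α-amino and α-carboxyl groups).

-1

At pH ~7.4 the Lys and Arg side chains are protonated (+1), the Asp and Glu side chains are deprotonated (−1), and with His taken as neutral all other side chains carry no charge.
Positive (K, R): K6, R15, K18 → +3.
Negative (D, E): D5, E9, E13, E16 → −4.
Net charge = (+3) + (−4) = −1.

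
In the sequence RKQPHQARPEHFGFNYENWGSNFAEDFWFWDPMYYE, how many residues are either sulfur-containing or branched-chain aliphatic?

Sulfur-containing: C, M. Branched-chain aliphatic: I, L, V.
Sulfur-containing residues here: M33 (1).
Branched-chain aliphatic residues here: none (0).
The two groups share no amino acid, so total = 1 + 0 = 1.

1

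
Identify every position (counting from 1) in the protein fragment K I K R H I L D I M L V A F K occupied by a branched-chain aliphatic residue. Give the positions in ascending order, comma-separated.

2, 6, 7, 9, 11, 12

The BCAAs are Val, Leu, and Ile — aliphatic side chains with a branch point.
Matching residues: I2, I6, L7, I9, L11, V12.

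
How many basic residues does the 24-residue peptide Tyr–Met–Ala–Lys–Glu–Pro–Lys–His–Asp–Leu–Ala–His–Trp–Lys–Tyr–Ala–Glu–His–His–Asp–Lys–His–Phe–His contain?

10

Lysine (K), arginine (R), and histidine (H) have basic, nitrogen-containing side chains.
Matching residues: Lys4, Lys7, His8, His12, Lys14, His18, His19, Lys21, His22, His24.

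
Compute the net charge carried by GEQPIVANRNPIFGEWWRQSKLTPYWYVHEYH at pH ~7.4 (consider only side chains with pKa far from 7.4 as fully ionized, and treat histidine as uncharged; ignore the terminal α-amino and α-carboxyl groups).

At pH ~7.4 the Lys and Arg side chains are protonated (+1), the Asp and Glu side chains are deprotonated (−1), and with His taken as neutral all other side chains carry no charge.
Positive (K, R): R9, R18, K21 → +3.
Negative (D, E): E2, E15, E30 → −3.
Net charge = (+3) + (−3) = 0.

0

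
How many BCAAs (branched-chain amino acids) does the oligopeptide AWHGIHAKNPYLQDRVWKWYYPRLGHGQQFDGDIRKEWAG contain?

The BCAAs are Val, Leu, and Ile — aliphatic side chains with a branch point.
Matching residues: I5, L12, V16, L24, I34.

5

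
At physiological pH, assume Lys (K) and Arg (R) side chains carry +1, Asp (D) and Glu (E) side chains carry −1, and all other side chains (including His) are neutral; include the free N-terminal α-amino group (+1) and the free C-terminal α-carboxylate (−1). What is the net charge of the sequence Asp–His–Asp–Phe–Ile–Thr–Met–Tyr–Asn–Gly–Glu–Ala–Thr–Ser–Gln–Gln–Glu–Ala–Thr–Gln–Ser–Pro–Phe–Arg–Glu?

-4

Positive (K, R): Arg24 → +1.
Negative (D, E): Asp1, Asp3, Glu11, Glu17, Glu25 → −5.
The N-terminus (+1) and C-terminus (−1) cancel.
Net charge = (+1) + (−5) = −4.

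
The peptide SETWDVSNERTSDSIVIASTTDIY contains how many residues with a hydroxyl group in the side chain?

10

S, T, and Y are the three residues with a side-chain hydroxyl.
Matching residues: S1, T3, S7, T11, S12, S14, S19, T20, T21, Y24.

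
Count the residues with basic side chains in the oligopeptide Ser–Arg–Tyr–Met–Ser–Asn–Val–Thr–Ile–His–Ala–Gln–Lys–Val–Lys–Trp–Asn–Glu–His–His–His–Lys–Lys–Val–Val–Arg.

The basic amino acids are Lys (K), Arg (R), and His (H).
Matching residues: Arg2, His10, Lys13, Lys15, His19, His20, His21, Lys22, Lys23, Arg26.

10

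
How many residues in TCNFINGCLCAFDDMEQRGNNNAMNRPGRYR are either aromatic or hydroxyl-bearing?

4

Aromatic: F, W, Y. Hydroxyl-bearing: S, T, Y.
Aromatic residues here: F4, F12, Y30 (3).
Hydroxyl-bearing residues here: T1, Y30 (2).
Y is in both groups, so the 1 Y residue must not be double-counted.
Total = 3 + 2 − 1 = 4.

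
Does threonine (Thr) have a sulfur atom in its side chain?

Cysteine (C, thiol) and methionine (M, thioether) are the two sulfur-containing amino acids.
Threonine is not in this group.

No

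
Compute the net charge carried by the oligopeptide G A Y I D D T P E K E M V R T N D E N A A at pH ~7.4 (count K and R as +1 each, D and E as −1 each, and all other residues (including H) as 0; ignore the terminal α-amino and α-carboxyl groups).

Positive (K, R): K10, R14 → +2.
Negative (D, E): D5, D6, E9, E11, D17, E18 → −6.
Net charge = (+2) + (−6) = −4.

-4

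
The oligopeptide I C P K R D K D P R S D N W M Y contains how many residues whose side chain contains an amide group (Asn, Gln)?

1

Matching residues: N13.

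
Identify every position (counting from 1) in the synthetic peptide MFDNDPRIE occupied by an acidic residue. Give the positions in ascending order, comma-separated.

Matching residues: D3, D5, E9.

3, 5, 9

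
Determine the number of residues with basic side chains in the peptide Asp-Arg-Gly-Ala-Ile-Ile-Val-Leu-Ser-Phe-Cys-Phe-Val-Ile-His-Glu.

K, R, and H are the three residues with basic side chains (ε-amine, guanidinium, and imidazole respectively).
Matching residues: Arg2, His15.

2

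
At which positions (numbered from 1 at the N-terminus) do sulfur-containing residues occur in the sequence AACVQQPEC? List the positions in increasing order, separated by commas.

Cysteine (C, thiol) and methionine (M, thioether) are the two sulfur-containing amino acids.
Matching residues: C3, C9.

3, 9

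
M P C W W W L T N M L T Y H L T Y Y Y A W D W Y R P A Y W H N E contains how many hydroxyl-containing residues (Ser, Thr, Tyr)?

9

Matching residues: T8, T12, Y13, T16, Y17, Y18, Y19, Y24, Y28.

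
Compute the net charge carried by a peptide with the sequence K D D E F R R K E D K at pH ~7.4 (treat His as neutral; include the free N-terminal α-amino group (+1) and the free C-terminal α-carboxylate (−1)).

0

Near pH 7.4, K and R contribute +1 each, D and E contribute −1 each, and every other side chain (His included, as stated) is uncharged.
Positive (K, R): K1, R6, R7, K8, K11 → +5.
Negative (D, E): D2, D3, E4, E9, D10 → −5.
The N-terminus (+1) and C-terminus (−1) cancel.
Net charge = (+5) + (−5) = 0.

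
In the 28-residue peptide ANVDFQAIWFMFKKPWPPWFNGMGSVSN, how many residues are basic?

2

The basic amino acids are Lys (K), Arg (R), and His (H).
Matching residues: K13, K14.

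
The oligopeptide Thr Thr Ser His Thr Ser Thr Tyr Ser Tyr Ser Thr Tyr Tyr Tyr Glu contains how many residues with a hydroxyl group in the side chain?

The –OH-bearing residues are Ser, Thr (aliphatic alcohols), and Tyr (phenol).
Matching residues: Thr1, Thr2, Ser3, Thr5, Ser6, Thr7, Tyr8, Ser9, Tyr10, Ser11, Thr12, Tyr13, Tyr14, Tyr15.

14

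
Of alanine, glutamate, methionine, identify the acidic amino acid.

The acidic residues are Asp (D) and Glu (E), whose side chains end in a carboxylate group.
Of the listed options, only glutamate belongs to this group.

glutamate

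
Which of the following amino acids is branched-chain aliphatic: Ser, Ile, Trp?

Ile

The BCAAs are Val, Leu, and Ile — aliphatic side chains with a branch point.
Of the listed options, only Ile belongs to this group.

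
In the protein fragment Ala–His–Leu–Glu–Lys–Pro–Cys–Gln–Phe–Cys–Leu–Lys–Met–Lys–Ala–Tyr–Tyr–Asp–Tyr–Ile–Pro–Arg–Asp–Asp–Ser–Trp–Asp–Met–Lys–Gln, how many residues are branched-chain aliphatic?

The BCAAs are Val, Leu, and Ile — aliphatic side chains with a branch point.
Matching residues: Leu3, Leu11, Ile20.

3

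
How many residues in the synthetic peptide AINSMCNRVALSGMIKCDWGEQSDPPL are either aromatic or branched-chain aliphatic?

Aromatic: F, W, Y. Branched-chain aliphatic: I, L, V.
Aromatic residues here: W19 (1).
Branched-chain aliphatic residues here: I2, V9, L11, I15, L27 (5).
The two groups share no amino acid, so total = 1 + 5 = 6.

6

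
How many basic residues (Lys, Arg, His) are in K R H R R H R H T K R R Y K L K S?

Matching residues: K1, R2, H3, R4, R5, H6, R7, H8, K10, R11, R12, K14, K16.

13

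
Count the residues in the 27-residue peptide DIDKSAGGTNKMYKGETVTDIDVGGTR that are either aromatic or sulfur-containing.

Aromatic: F, W, Y. Sulfur-containing: C, M.
Aromatic residues here: Y13 (1).
Sulfur-containing residues here: M12 (1).
The two groups share no amino acid, so total = 1 + 1 = 2.

2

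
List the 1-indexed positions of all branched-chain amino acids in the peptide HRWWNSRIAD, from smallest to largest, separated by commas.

V, L, and I make up the branched-chain aliphatic group.
Matching residues: I8.

8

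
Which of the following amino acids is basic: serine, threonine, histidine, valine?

histidine

Lysine (K), arginine (R), and histidine (H) have basic, nitrogen-containing side chains.
Of the listed options, only histidine belongs to this group.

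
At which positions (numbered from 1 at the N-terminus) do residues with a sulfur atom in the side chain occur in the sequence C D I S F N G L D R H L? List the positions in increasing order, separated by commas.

The sulfur-bearing residues are cysteine (–SH) and methionine (–S–CH₃).
Matching residues: C1.

1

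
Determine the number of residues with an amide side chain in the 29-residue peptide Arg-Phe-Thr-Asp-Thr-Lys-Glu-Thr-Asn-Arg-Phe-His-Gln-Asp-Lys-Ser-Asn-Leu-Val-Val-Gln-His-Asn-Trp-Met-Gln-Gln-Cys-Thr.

7

The amide-side-chain residues are Asn (N) and Gln (Q).
Matching residues: Asn9, Gln13, Asn17, Gln21, Asn23, Gln26, Gln27.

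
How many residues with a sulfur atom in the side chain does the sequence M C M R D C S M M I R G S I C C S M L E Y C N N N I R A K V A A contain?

10

Only Cys (C) and Met (M) have a sulfur atom in the side chain.
Matching residues: M1, C2, M3, C6, M8, M9, C15, C16, M18, C22.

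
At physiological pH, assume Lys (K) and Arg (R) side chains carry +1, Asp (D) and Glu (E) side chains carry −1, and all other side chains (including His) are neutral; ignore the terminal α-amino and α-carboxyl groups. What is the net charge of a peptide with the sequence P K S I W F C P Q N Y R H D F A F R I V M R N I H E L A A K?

+3

Positive (K, R): K2, R12, R18, R22, K30 → +5.
Negative (D, E): D14, E26 → −2.
Net charge = (+5) + (−2) = +3.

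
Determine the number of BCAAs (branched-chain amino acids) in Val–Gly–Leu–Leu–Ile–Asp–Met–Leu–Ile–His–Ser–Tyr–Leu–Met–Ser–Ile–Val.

9

The BCAAs are Val, Leu, and Ile — aliphatic side chains with a branch point.
Matching residues: Val1, Leu3, Leu4, Ile5, Leu8, Ile9, Leu13, Ile16, Val17.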